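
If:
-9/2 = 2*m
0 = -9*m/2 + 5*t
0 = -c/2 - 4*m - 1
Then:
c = 16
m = -9/4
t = -81/40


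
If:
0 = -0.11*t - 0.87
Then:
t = -7.91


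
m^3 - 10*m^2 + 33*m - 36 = (m - 4)*(m - 3)^2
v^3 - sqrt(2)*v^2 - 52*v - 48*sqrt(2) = (v - 6*sqrt(2))*(v + sqrt(2))*(v + 4*sqrt(2))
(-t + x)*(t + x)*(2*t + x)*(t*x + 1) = -2*t^4*x - t^3*x^2 - 2*t^3 + 2*t^2*x^3 - t^2*x + t*x^4 + 2*t*x^2 + x^3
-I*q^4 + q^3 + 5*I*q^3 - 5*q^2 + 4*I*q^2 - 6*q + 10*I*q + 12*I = (q - 6)*(q - I)*(q + 2*I)*(-I*q - I)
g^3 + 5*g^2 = g^2*(g + 5)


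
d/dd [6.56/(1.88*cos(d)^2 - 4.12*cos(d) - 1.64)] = (24.6656*cos(d) - 27.0272)*sin(d)/(-1.88*cos(d)^2 + 4.12*cos(d) + 1.64)^2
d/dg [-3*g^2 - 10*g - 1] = -6*g - 10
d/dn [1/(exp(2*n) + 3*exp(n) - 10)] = (-2*exp(n) - 3)*exp(n)/(exp(2*n) + 3*exp(n) - 10)^2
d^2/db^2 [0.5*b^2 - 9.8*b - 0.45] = 1.00000000000000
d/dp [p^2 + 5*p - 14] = 2*p + 5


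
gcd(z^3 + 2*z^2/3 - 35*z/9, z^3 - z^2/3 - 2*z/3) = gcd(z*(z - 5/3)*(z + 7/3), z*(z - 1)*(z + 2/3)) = z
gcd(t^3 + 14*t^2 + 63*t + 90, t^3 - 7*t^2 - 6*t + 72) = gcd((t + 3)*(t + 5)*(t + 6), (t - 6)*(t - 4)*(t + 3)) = t + 3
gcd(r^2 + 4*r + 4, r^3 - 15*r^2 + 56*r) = 1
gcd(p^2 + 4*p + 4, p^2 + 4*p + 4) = p^2 + 4*p + 4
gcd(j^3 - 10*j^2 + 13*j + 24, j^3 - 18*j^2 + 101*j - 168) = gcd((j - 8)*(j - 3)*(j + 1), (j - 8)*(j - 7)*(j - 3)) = j^2 - 11*j + 24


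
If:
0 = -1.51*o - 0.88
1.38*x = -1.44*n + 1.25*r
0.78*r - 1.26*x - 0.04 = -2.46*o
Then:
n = 0.443910256410256*x + 1.64000443387861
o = -0.58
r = 1.61538461538462*x + 1.88928510782815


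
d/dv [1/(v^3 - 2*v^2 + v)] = (1 - 3*v)/(v^2*(v^3 - 3*v^2 + 3*v - 1))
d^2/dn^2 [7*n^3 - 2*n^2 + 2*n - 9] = 42*n - 4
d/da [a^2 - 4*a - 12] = 2*a - 4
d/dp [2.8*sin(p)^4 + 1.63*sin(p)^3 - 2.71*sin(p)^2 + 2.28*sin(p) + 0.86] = (11.2*sin(p)^3 + 4.89*sin(p)^2 - 5.42*sin(p) + 2.28)*cos(p)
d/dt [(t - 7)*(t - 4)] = 2*t - 11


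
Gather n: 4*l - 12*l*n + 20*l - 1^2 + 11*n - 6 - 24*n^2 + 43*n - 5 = 24*l - 24*n^2 + n*(54 - 12*l) - 12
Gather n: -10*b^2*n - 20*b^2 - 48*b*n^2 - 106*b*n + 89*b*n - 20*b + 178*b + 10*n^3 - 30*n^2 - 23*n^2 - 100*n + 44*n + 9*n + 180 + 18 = -20*b^2 + 158*b + 10*n^3 + n^2*(-48*b - 53) + n*(-10*b^2 - 17*b - 47) + 198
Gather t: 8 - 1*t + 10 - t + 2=20 - 2*t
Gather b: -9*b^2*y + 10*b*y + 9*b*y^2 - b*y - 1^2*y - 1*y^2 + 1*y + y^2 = -9*b^2*y + b*(9*y^2 + 9*y)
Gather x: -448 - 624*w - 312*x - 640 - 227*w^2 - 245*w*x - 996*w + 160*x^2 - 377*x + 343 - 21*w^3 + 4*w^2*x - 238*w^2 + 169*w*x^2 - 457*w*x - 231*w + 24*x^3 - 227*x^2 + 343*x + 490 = -21*w^3 - 465*w^2 - 1851*w + 24*x^3 + x^2*(169*w - 67) + x*(4*w^2 - 702*w - 346) - 255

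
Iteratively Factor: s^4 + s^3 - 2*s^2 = (s)*(s^3 + s^2 - 2*s) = s*(s - 1)*(s^2 + 2*s) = s*(s - 1)*(s + 2)*(s)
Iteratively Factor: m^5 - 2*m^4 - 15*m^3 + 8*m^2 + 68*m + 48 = (m + 2)*(m^4 - 4*m^3 - 7*m^2 + 22*m + 24) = (m - 4)*(m + 2)*(m^3 - 7*m - 6) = (m - 4)*(m + 2)^2*(m^2 - 2*m - 3) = (m - 4)*(m + 1)*(m + 2)^2*(m - 3)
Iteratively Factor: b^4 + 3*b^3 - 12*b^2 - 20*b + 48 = (b + 3)*(b^3 - 12*b + 16) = (b - 2)*(b + 3)*(b^2 + 2*b - 8) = (b - 2)*(b + 3)*(b + 4)*(b - 2)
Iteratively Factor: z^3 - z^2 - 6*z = (z)*(z^2 - z - 6) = z*(z - 3)*(z + 2)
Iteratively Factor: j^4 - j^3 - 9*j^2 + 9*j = (j)*(j^3 - j^2 - 9*j + 9) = j*(j - 1)*(j^2 - 9) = j*(j - 1)*(j + 3)*(j - 3)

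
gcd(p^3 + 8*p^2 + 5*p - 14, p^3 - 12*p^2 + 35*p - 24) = p - 1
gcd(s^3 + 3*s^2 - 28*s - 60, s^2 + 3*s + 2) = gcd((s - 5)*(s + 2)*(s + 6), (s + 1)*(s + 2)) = s + 2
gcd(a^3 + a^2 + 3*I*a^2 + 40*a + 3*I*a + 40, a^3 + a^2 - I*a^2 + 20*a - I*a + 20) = a^2 + a*(1 - 5*I) - 5*I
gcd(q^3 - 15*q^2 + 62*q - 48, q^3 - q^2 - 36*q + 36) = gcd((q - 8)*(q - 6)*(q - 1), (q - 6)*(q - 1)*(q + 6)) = q^2 - 7*q + 6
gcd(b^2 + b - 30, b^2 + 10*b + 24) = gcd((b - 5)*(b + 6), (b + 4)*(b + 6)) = b + 6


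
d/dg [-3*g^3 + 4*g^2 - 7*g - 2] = -9*g^2 + 8*g - 7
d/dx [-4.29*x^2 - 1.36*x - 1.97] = -8.58*x - 1.36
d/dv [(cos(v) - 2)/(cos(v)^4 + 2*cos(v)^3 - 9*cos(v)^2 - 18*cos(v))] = (3*cos(v)^4 - 4*cos(v)^3 - 21*cos(v)^2 + 36*cos(v) + 36)*sin(v)/((cos(v) - 3)^2*(cos(v) + 2)^2*(cos(v) + 3)^2*cos(v)^2)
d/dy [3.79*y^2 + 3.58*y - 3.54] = 7.58*y + 3.58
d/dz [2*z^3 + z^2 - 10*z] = 6*z^2 + 2*z - 10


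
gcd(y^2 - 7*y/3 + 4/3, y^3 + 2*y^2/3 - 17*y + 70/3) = 1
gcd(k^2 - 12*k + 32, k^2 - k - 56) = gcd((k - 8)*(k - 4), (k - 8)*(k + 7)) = k - 8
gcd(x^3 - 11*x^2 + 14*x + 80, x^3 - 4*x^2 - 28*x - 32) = x^2 - 6*x - 16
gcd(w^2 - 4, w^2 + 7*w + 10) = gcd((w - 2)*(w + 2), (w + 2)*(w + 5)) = w + 2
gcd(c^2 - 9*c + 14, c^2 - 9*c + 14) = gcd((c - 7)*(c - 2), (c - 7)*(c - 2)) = c^2 - 9*c + 14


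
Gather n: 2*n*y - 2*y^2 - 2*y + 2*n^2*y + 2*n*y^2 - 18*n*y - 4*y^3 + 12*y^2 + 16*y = 2*n^2*y + n*(2*y^2 - 16*y) - 4*y^3 + 10*y^2 + 14*y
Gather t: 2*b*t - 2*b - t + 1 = -2*b + t*(2*b - 1) + 1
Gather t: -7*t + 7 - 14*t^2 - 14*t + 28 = -14*t^2 - 21*t + 35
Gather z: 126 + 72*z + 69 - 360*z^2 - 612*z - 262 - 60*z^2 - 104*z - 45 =-420*z^2 - 644*z - 112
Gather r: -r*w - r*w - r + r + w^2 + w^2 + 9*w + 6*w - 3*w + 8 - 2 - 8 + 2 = -2*r*w + 2*w^2 + 12*w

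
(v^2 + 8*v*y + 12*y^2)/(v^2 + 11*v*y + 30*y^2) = (v + 2*y)/(v + 5*y)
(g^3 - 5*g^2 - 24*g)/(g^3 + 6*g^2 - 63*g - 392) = g*(g + 3)/(g^2 + 14*g + 49)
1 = 1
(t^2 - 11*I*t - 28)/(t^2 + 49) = (t - 4*I)/(t + 7*I)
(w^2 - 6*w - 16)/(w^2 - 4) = (w - 8)/(w - 2)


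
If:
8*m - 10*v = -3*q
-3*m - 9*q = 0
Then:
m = 10*v/7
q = -10*v/21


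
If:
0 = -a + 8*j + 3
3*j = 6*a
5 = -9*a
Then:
No Solution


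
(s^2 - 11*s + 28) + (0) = s^2 - 11*s + 28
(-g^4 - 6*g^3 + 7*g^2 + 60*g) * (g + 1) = -g^5 - 7*g^4 + g^3 + 67*g^2 + 60*g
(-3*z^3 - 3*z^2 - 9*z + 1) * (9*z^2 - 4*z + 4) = -27*z^5 - 15*z^4 - 81*z^3 + 33*z^2 - 40*z + 4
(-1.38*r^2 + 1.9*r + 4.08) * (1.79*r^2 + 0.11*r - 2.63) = -2.4702*r^4 + 3.2492*r^3 + 11.1416*r^2 - 4.5482*r - 10.7304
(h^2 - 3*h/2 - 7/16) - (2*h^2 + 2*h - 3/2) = -h^2 - 7*h/2 + 17/16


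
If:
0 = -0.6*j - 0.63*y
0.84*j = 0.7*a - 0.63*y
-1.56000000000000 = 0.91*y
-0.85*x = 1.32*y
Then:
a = 0.62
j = 1.80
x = 2.66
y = -1.71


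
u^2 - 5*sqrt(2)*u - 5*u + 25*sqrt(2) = (u - 5)*(u - 5*sqrt(2))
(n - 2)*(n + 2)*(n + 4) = n^3 + 4*n^2 - 4*n - 16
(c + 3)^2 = c^2 + 6*c + 9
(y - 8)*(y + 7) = y^2 - y - 56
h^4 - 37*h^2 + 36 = (h - 6)*(h - 1)*(h + 1)*(h + 6)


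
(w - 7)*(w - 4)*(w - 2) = w^3 - 13*w^2 + 50*w - 56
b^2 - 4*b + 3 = (b - 3)*(b - 1)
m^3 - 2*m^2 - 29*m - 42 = (m - 7)*(m + 2)*(m + 3)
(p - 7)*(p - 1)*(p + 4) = p^3 - 4*p^2 - 25*p + 28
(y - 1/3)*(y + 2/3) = y^2 + y/3 - 2/9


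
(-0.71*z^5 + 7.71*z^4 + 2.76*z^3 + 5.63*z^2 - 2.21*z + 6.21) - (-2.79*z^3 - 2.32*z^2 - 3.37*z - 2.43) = -0.71*z^5 + 7.71*z^4 + 5.55*z^3 + 7.95*z^2 + 1.16*z + 8.64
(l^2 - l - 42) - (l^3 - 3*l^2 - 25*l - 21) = -l^3 + 4*l^2 + 24*l - 21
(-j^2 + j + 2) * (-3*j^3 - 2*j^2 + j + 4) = 3*j^5 - j^4 - 9*j^3 - 7*j^2 + 6*j + 8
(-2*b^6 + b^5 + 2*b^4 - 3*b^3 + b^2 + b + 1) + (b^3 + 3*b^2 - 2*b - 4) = -2*b^6 + b^5 + 2*b^4 - 2*b^3 + 4*b^2 - b - 3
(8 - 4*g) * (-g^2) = 4*g^3 - 8*g^2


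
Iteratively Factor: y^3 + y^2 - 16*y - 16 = (y - 4)*(y^2 + 5*y + 4) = (y - 4)*(y + 1)*(y + 4)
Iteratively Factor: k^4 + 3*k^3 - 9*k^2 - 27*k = (k - 3)*(k^3 + 6*k^2 + 9*k) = k*(k - 3)*(k^2 + 6*k + 9) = k*(k - 3)*(k + 3)*(k + 3)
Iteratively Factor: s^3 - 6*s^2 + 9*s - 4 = (s - 1)*(s^2 - 5*s + 4) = (s - 4)*(s - 1)*(s - 1)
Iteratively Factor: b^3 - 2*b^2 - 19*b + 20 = (b - 1)*(b^2 - b - 20) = (b - 5)*(b - 1)*(b + 4)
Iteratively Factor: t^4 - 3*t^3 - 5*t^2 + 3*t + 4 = (t + 1)*(t^3 - 4*t^2 - t + 4) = (t - 4)*(t + 1)*(t^2 - 1) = (t - 4)*(t + 1)^2*(t - 1)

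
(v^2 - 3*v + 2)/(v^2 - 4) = (v - 1)/(v + 2)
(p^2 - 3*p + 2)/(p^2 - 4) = (p - 1)/(p + 2)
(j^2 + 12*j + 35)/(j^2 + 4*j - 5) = (j + 7)/(j - 1)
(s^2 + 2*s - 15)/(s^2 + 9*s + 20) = (s - 3)/(s + 4)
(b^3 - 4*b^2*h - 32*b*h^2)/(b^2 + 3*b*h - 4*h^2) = b*(b - 8*h)/(b - h)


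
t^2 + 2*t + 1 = (t + 1)^2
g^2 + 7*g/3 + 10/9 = (g + 2/3)*(g + 5/3)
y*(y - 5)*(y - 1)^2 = y^4 - 7*y^3 + 11*y^2 - 5*y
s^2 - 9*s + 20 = (s - 5)*(s - 4)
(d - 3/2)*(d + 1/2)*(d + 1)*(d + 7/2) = d^4 + 7*d^3/2 - 7*d^2/4 - 55*d/8 - 21/8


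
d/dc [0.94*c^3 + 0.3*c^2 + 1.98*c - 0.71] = 2.82*c^2 + 0.6*c + 1.98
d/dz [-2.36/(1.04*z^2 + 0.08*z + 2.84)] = (4.9088*z + 0.1888)/(1.04*z^2 + 0.08*z + 2.84)^2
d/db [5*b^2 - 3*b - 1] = 10*b - 3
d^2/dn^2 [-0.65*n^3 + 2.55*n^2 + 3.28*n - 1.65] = 5.1 - 3.9*n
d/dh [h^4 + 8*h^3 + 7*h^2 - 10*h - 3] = 4*h^3 + 24*h^2 + 14*h - 10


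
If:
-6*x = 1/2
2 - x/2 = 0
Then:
No Solution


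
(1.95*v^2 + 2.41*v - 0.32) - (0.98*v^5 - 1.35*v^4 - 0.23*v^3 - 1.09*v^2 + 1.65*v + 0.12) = -0.98*v^5 + 1.35*v^4 + 0.23*v^3 + 3.04*v^2 + 0.76*v - 0.44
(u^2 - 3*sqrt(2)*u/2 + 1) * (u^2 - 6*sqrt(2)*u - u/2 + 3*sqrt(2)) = u^4 - 15*sqrt(2)*u^3/2 - u^3/2 + 15*sqrt(2)*u^2/4 + 19*u^2 - 19*u/2 - 6*sqrt(2)*u + 3*sqrt(2)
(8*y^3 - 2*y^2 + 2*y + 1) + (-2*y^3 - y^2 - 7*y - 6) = 6*y^3 - 3*y^2 - 5*y - 5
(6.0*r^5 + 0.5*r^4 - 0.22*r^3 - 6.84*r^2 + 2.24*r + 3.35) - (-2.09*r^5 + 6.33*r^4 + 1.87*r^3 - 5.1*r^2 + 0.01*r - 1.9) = 8.09*r^5 - 5.83*r^4 - 2.09*r^3 - 1.74*r^2 + 2.23*r + 5.25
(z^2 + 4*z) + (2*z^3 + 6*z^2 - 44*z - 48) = 2*z^3 + 7*z^2 - 40*z - 48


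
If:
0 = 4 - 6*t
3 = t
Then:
No Solution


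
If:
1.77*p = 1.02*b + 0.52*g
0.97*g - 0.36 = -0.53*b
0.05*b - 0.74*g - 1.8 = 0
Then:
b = 4.57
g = -2.12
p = 2.01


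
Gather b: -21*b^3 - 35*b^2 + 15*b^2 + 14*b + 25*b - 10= -21*b^3 - 20*b^2 + 39*b - 10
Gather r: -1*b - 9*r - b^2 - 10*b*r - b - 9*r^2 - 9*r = -b^2 - 2*b - 9*r^2 + r*(-10*b - 18)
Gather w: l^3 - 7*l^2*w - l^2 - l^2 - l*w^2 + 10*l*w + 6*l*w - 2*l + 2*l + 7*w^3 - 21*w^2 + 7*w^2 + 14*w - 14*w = l^3 - 2*l^2 + 7*w^3 + w^2*(-l - 14) + w*(-7*l^2 + 16*l)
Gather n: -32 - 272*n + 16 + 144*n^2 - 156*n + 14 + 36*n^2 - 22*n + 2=180*n^2 - 450*n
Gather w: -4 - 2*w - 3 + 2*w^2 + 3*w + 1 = 2*w^2 + w - 6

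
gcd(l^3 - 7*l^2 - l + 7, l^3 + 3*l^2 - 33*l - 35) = l + 1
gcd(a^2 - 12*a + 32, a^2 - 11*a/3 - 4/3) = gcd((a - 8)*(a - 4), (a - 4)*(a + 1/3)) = a - 4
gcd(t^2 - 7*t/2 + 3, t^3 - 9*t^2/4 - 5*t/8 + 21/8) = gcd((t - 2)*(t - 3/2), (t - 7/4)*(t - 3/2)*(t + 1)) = t - 3/2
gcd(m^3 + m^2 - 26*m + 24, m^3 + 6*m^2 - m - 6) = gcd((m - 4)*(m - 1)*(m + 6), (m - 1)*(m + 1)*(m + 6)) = m^2 + 5*m - 6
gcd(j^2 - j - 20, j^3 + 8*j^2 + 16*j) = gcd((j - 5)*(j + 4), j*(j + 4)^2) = j + 4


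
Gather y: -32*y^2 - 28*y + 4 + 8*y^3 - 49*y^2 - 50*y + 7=8*y^3 - 81*y^2 - 78*y + 11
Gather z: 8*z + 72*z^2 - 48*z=72*z^2 - 40*z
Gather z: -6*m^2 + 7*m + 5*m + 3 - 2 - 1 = -6*m^2 + 12*m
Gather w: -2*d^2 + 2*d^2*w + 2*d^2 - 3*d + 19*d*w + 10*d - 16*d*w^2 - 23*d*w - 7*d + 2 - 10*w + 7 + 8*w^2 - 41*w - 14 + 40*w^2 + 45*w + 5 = w^2*(48 - 16*d) + w*(2*d^2 - 4*d - 6)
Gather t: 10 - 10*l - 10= -10*l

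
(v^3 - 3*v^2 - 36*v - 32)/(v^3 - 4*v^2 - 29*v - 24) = (v + 4)/(v + 3)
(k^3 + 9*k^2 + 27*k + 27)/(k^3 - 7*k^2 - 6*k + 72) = (k^2 + 6*k + 9)/(k^2 - 10*k + 24)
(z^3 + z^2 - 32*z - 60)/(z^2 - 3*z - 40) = (z^2 - 4*z - 12)/(z - 8)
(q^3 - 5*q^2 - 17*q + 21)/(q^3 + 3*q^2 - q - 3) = (q - 7)/(q + 1)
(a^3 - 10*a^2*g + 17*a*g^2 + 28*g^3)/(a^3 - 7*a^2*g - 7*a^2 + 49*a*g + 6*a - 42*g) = (a^2 - 3*a*g - 4*g^2)/(a^2 - 7*a + 6)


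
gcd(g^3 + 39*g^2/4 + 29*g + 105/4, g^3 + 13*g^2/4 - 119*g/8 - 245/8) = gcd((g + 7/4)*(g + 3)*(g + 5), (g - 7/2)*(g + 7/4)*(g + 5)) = g^2 + 27*g/4 + 35/4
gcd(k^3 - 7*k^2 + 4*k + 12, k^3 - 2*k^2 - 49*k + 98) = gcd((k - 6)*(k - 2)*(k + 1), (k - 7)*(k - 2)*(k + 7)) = k - 2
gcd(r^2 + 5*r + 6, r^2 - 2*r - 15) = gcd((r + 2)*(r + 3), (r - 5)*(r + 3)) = r + 3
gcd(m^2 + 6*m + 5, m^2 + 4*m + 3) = m + 1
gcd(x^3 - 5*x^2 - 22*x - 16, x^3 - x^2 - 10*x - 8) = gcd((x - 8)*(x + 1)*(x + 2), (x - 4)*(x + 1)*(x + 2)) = x^2 + 3*x + 2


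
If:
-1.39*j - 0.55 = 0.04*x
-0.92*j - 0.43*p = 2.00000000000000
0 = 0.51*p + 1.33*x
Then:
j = -0.44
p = -3.72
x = 1.43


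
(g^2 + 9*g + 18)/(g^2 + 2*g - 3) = (g + 6)/(g - 1)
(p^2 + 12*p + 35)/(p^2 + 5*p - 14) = (p + 5)/(p - 2)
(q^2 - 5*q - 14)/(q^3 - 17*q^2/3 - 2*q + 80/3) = 3*(q - 7)/(3*q^2 - 23*q + 40)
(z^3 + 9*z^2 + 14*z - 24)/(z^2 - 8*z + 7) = (z^2 + 10*z + 24)/(z - 7)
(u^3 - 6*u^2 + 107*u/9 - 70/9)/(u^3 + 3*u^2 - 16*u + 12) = (u^2 - 4*u + 35/9)/(u^2 + 5*u - 6)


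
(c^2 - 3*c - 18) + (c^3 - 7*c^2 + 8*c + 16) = c^3 - 6*c^2 + 5*c - 2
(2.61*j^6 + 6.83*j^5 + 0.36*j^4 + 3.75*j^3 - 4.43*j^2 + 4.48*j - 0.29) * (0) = 0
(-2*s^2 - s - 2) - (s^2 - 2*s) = -3*s^2 + s - 2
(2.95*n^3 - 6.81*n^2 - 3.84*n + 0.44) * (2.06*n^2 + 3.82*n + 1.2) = 6.077*n^5 - 2.7596*n^4 - 30.3846*n^3 - 21.9344*n^2 - 2.9272*n + 0.528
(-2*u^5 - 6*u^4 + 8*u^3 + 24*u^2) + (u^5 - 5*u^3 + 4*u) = -u^5 - 6*u^4 + 3*u^3 + 24*u^2 + 4*u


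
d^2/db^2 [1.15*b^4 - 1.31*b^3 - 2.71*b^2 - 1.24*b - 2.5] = 13.8*b^2 - 7.86*b - 5.42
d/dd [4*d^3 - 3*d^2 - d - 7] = 12*d^2 - 6*d - 1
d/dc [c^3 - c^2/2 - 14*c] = 3*c^2 - c - 14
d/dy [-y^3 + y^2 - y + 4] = -3*y^2 + 2*y - 1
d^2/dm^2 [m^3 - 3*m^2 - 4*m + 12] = 6*m - 6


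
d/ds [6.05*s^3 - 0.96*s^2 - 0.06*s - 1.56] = 18.15*s^2 - 1.92*s - 0.06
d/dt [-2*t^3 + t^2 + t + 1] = -6*t^2 + 2*t + 1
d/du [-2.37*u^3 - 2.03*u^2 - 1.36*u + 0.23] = -7.11*u^2 - 4.06*u - 1.36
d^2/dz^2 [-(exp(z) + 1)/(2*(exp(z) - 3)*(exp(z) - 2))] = (-exp(4*z) - 9*exp(3*z) + 51*exp(2*z) - 31*exp(z) - 66)*exp(z)/(2*(exp(6*z) - 15*exp(5*z) + 93*exp(4*z) - 305*exp(3*z) + 558*exp(2*z) - 540*exp(z) + 216))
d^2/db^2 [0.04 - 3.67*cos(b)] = 3.67*cos(b)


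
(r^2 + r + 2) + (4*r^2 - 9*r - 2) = 5*r^2 - 8*r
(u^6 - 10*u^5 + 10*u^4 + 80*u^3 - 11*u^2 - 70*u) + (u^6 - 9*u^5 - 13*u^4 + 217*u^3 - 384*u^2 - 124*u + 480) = 2*u^6 - 19*u^5 - 3*u^4 + 297*u^3 - 395*u^2 - 194*u + 480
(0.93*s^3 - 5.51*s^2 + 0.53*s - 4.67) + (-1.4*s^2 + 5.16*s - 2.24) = 0.93*s^3 - 6.91*s^2 + 5.69*s - 6.91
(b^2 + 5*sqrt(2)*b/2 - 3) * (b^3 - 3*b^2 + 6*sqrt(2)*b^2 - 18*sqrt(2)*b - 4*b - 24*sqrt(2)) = b^5 - 3*b^4 + 17*sqrt(2)*b^4/2 - 51*sqrt(2)*b^3/2 + 23*b^3 - 81*b^2 - 52*sqrt(2)*b^2 - 108*b + 54*sqrt(2)*b + 72*sqrt(2)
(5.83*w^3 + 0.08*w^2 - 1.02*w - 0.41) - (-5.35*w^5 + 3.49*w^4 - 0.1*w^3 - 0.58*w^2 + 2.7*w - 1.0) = 5.35*w^5 - 3.49*w^4 + 5.93*w^3 + 0.66*w^2 - 3.72*w + 0.59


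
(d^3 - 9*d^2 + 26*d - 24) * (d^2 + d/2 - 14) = d^5 - 17*d^4/2 + 15*d^3/2 + 115*d^2 - 376*d + 336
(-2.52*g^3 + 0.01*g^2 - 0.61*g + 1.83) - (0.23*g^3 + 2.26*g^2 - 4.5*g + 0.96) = -2.75*g^3 - 2.25*g^2 + 3.89*g + 0.87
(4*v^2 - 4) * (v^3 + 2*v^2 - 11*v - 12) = 4*v^5 + 8*v^4 - 48*v^3 - 56*v^2 + 44*v + 48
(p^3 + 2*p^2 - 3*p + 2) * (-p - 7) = -p^4 - 9*p^3 - 11*p^2 + 19*p - 14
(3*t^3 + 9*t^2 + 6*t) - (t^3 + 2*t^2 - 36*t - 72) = 2*t^3 + 7*t^2 + 42*t + 72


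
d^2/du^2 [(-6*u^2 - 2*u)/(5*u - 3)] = -168/(125*u^3 - 225*u^2 + 135*u - 27)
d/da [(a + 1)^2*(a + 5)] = (a + 1)*(3*a + 11)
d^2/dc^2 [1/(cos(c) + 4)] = (sin(c)^2 + 4*cos(c) + 1)/(cos(c) + 4)^3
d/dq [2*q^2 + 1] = 4*q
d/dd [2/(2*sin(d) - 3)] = -4*cos(d)/(2*sin(d) - 3)^2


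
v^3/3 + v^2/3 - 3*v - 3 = (v/3 + 1)*(v - 3)*(v + 1)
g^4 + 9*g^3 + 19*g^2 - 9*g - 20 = (g - 1)*(g + 1)*(g + 4)*(g + 5)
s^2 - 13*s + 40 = (s - 8)*(s - 5)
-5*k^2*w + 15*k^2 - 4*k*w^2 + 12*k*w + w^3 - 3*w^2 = (-5*k + w)*(k + w)*(w - 3)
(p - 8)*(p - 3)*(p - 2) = p^3 - 13*p^2 + 46*p - 48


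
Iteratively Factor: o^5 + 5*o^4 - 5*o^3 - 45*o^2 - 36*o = (o + 1)*(o^4 + 4*o^3 - 9*o^2 - 36*o) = (o - 3)*(o + 1)*(o^3 + 7*o^2 + 12*o) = o*(o - 3)*(o + 1)*(o^2 + 7*o + 12) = o*(o - 3)*(o + 1)*(o + 4)*(o + 3)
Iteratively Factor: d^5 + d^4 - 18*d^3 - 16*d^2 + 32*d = (d + 2)*(d^4 - d^3 - 16*d^2 + 16*d) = (d + 2)*(d + 4)*(d^3 - 5*d^2 + 4*d) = (d - 1)*(d + 2)*(d + 4)*(d^2 - 4*d) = (d - 4)*(d - 1)*(d + 2)*(d + 4)*(d)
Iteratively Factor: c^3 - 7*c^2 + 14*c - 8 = (c - 1)*(c^2 - 6*c + 8) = (c - 4)*(c - 1)*(c - 2)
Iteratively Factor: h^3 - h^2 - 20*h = (h + 4)*(h^2 - 5*h) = h*(h + 4)*(h - 5)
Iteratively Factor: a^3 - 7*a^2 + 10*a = (a - 2)*(a^2 - 5*a) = (a - 5)*(a - 2)*(a)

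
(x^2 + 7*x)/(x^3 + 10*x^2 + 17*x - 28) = x/(x^2 + 3*x - 4)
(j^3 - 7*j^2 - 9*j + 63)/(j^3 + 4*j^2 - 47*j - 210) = (j^2 - 9)/(j^2 + 11*j + 30)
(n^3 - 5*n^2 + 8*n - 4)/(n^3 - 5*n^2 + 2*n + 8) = (n^2 - 3*n + 2)/(n^2 - 3*n - 4)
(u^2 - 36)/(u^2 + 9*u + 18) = (u - 6)/(u + 3)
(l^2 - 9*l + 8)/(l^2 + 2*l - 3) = (l - 8)/(l + 3)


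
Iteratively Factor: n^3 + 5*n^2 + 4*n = (n)*(n^2 + 5*n + 4) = n*(n + 1)*(n + 4)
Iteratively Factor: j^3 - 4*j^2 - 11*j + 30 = (j + 3)*(j^2 - 7*j + 10) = (j - 2)*(j + 3)*(j - 5)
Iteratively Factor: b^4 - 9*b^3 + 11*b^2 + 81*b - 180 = (b - 5)*(b^3 - 4*b^2 - 9*b + 36) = (b - 5)*(b + 3)*(b^2 - 7*b + 12) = (b - 5)*(b - 3)*(b + 3)*(b - 4)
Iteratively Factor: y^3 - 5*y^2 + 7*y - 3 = (y - 3)*(y^2 - 2*y + 1) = (y - 3)*(y - 1)*(y - 1)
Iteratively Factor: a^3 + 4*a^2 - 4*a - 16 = (a + 4)*(a^2 - 4) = (a + 2)*(a + 4)*(a - 2)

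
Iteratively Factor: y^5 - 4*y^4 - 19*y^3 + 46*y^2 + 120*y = (y + 2)*(y^4 - 6*y^3 - 7*y^2 + 60*y) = (y - 5)*(y + 2)*(y^3 - y^2 - 12*y) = (y - 5)*(y + 2)*(y + 3)*(y^2 - 4*y) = y*(y - 5)*(y + 2)*(y + 3)*(y - 4)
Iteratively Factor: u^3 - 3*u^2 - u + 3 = (u - 3)*(u^2 - 1) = (u - 3)*(u + 1)*(u - 1)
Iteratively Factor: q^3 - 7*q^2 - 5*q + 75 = (q - 5)*(q^2 - 2*q - 15) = (q - 5)^2*(q + 3)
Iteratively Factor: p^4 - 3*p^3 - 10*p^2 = (p)*(p^3 - 3*p^2 - 10*p) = p*(p + 2)*(p^2 - 5*p) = p*(p - 5)*(p + 2)*(p)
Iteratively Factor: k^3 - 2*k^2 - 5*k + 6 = (k - 1)*(k^2 - k - 6) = (k - 3)*(k - 1)*(k + 2)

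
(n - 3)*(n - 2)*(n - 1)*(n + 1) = n^4 - 5*n^3 + 5*n^2 + 5*n - 6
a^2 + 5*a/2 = a*(a + 5/2)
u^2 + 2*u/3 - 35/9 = (u - 5/3)*(u + 7/3)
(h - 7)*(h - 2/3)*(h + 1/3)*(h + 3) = h^4 - 13*h^3/3 - 179*h^2/9 + 71*h/9 + 14/3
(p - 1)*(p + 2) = p^2 + p - 2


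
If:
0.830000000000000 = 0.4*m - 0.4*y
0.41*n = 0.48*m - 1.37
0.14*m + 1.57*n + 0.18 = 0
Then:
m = 2.56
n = -0.34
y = 0.49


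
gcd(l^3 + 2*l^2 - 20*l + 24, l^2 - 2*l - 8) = 1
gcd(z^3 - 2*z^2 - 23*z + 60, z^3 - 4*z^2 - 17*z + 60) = z - 3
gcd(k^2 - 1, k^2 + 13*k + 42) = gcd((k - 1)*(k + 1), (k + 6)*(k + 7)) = 1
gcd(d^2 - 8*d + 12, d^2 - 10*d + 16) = d - 2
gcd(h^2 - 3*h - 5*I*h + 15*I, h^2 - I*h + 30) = 1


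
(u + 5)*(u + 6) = u^2 + 11*u + 30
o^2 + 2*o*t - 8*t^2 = (o - 2*t)*(o + 4*t)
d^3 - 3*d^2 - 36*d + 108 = (d - 6)*(d - 3)*(d + 6)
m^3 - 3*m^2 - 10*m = m*(m - 5)*(m + 2)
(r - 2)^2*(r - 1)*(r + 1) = r^4 - 4*r^3 + 3*r^2 + 4*r - 4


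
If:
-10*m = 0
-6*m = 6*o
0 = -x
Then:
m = 0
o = 0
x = 0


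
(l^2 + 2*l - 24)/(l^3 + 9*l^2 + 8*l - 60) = (l - 4)/(l^2 + 3*l - 10)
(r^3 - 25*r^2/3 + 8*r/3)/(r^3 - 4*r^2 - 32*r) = (r - 1/3)/(r + 4)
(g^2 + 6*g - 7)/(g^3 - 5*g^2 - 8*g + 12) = (g + 7)/(g^2 - 4*g - 12)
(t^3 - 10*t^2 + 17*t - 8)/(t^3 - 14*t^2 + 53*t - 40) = (t - 1)/(t - 5)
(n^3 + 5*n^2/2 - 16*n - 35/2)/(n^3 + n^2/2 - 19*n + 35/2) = (n + 1)/(n - 1)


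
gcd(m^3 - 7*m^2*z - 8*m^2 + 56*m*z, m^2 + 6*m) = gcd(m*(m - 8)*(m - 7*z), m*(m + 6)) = m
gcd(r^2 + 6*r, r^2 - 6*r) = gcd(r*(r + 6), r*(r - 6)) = r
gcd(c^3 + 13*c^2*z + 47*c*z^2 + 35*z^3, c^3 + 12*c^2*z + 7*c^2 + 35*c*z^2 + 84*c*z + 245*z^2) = c^2 + 12*c*z + 35*z^2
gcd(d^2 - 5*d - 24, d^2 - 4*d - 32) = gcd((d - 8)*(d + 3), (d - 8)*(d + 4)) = d - 8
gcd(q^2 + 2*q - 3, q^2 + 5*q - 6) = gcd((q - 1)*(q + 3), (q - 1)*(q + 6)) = q - 1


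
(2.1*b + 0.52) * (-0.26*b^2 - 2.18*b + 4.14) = -0.546*b^3 - 4.7132*b^2 + 7.5604*b + 2.1528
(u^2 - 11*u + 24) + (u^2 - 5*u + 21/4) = 2*u^2 - 16*u + 117/4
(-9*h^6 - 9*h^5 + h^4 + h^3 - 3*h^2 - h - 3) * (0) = 0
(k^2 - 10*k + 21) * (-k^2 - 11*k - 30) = -k^4 - k^3 + 59*k^2 + 69*k - 630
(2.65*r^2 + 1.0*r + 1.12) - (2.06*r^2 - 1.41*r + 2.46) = 0.59*r^2 + 2.41*r - 1.34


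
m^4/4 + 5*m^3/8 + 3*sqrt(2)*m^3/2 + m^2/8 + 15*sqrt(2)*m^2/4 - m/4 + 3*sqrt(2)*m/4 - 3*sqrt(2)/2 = (m/2 + 1/2)*(m/2 + 1)*(m - 1/2)*(m + 6*sqrt(2))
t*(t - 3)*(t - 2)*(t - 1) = t^4 - 6*t^3 + 11*t^2 - 6*t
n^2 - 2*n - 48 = (n - 8)*(n + 6)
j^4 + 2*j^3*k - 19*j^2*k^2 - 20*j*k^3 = j*(j - 4*k)*(j + k)*(j + 5*k)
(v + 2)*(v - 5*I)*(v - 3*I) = v^3 + 2*v^2 - 8*I*v^2 - 15*v - 16*I*v - 30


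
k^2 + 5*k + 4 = (k + 1)*(k + 4)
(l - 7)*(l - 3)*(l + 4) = l^3 - 6*l^2 - 19*l + 84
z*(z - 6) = z^2 - 6*z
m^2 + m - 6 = (m - 2)*(m + 3)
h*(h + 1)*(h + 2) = h^3 + 3*h^2 + 2*h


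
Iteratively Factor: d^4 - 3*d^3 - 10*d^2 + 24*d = (d - 2)*(d^3 - d^2 - 12*d) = (d - 4)*(d - 2)*(d^2 + 3*d) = d*(d - 4)*(d - 2)*(d + 3)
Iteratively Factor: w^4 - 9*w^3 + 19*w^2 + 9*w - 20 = (w + 1)*(w^3 - 10*w^2 + 29*w - 20) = (w - 4)*(w + 1)*(w^2 - 6*w + 5) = (w - 4)*(w - 1)*(w + 1)*(w - 5)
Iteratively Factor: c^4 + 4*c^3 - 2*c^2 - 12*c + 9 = (c - 1)*(c^3 + 5*c^2 + 3*c - 9) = (c - 1)^2*(c^2 + 6*c + 9) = (c - 1)^2*(c + 3)*(c + 3)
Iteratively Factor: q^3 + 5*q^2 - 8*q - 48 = (q + 4)*(q^2 + q - 12) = (q + 4)^2*(q - 3)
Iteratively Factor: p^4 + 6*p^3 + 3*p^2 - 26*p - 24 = (p + 4)*(p^3 + 2*p^2 - 5*p - 6) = (p + 1)*(p + 4)*(p^2 + p - 6) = (p + 1)*(p + 3)*(p + 4)*(p - 2)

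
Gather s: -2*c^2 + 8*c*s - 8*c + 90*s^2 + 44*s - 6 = -2*c^2 - 8*c + 90*s^2 + s*(8*c + 44) - 6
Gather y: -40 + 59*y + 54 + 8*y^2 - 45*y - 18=8*y^2 + 14*y - 4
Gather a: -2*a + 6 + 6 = 12 - 2*a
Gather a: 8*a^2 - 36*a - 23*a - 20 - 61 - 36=8*a^2 - 59*a - 117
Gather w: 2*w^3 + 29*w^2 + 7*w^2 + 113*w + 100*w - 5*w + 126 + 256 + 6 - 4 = 2*w^3 + 36*w^2 + 208*w + 384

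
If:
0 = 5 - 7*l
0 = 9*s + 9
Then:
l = 5/7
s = -1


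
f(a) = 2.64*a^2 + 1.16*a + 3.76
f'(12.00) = 64.52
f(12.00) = 397.84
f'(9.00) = 48.68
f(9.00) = 228.04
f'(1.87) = 11.03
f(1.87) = 15.16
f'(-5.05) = -25.50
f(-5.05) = 65.23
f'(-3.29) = -16.21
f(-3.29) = 28.52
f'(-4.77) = -24.03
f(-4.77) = 58.29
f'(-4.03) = -20.12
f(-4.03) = 41.96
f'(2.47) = 14.20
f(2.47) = 22.73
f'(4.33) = 24.02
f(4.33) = 58.28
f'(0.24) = 2.43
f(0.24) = 4.19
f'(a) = 5.28*a + 1.16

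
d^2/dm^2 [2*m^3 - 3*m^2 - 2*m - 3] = 12*m - 6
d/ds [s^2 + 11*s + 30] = 2*s + 11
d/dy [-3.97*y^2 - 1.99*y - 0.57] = -7.94*y - 1.99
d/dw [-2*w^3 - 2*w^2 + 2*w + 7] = -6*w^2 - 4*w + 2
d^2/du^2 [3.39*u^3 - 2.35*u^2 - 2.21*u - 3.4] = 20.34*u - 4.7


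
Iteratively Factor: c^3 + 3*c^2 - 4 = (c + 2)*(c^2 + c - 2) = (c - 1)*(c + 2)*(c + 2)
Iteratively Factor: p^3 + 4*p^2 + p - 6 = (p + 3)*(p^2 + p - 2) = (p - 1)*(p + 3)*(p + 2)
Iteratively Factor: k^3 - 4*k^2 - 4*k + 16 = (k - 4)*(k^2 - 4) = (k - 4)*(k + 2)*(k - 2)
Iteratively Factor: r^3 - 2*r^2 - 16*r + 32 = (r - 2)*(r^2 - 16) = (r - 2)*(r + 4)*(r - 4)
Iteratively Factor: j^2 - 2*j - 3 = (j + 1)*(j - 3)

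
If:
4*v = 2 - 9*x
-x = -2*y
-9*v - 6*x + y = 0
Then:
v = -11/59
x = 18/59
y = 9/59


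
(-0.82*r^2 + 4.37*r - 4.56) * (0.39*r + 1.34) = -0.3198*r^3 + 0.6055*r^2 + 4.0774*r - 6.1104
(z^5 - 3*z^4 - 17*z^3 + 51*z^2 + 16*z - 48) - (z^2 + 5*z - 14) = z^5 - 3*z^4 - 17*z^3 + 50*z^2 + 11*z - 34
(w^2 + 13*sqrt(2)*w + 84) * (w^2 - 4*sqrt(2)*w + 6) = w^4 + 9*sqrt(2)*w^3 - 14*w^2 - 258*sqrt(2)*w + 504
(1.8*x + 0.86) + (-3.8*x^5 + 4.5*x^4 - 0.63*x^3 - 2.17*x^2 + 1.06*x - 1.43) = -3.8*x^5 + 4.5*x^4 - 0.63*x^3 - 2.17*x^2 + 2.86*x - 0.57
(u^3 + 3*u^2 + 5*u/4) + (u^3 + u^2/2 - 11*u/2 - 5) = 2*u^3 + 7*u^2/2 - 17*u/4 - 5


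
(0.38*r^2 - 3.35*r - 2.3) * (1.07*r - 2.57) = 0.4066*r^3 - 4.5611*r^2 + 6.1485*r + 5.911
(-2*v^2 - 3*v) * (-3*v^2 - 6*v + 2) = 6*v^4 + 21*v^3 + 14*v^2 - 6*v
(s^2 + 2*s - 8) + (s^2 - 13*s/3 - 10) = 2*s^2 - 7*s/3 - 18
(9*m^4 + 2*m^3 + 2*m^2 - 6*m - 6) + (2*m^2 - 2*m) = 9*m^4 + 2*m^3 + 4*m^2 - 8*m - 6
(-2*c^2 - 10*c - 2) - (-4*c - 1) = -2*c^2 - 6*c - 1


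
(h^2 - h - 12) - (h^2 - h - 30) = 18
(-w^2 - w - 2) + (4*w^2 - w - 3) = 3*w^2 - 2*w - 5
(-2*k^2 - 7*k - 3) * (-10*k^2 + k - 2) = 20*k^4 + 68*k^3 + 27*k^2 + 11*k + 6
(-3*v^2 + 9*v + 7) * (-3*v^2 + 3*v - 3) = 9*v^4 - 36*v^3 + 15*v^2 - 6*v - 21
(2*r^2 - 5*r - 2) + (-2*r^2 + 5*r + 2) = 0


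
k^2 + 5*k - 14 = (k - 2)*(k + 7)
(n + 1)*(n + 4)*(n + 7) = n^3 + 12*n^2 + 39*n + 28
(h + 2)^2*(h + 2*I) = h^3 + 4*h^2 + 2*I*h^2 + 4*h + 8*I*h + 8*I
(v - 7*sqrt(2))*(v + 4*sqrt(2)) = v^2 - 3*sqrt(2)*v - 56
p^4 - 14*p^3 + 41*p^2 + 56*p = p*(p - 8)*(p - 7)*(p + 1)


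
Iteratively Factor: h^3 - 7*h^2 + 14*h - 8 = (h - 1)*(h^2 - 6*h + 8) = (h - 4)*(h - 1)*(h - 2)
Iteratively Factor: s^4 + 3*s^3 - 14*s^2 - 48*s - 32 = (s - 4)*(s^3 + 7*s^2 + 14*s + 8) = (s - 4)*(s + 4)*(s^2 + 3*s + 2) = (s - 4)*(s + 1)*(s + 4)*(s + 2)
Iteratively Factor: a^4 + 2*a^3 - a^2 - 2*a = (a - 1)*(a^3 + 3*a^2 + 2*a) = (a - 1)*(a + 2)*(a^2 + a) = (a - 1)*(a + 1)*(a + 2)*(a)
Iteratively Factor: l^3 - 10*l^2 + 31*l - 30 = (l - 3)*(l^2 - 7*l + 10) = (l - 3)*(l - 2)*(l - 5)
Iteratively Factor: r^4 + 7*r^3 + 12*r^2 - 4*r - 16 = (r + 2)*(r^3 + 5*r^2 + 2*r - 8) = (r - 1)*(r + 2)*(r^2 + 6*r + 8) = (r - 1)*(r + 2)*(r + 4)*(r + 2)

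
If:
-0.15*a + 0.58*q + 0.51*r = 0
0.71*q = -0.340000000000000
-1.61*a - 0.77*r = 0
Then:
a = -0.23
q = -0.48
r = 0.48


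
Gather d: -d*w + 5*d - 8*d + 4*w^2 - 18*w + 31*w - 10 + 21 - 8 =d*(-w - 3) + 4*w^2 + 13*w + 3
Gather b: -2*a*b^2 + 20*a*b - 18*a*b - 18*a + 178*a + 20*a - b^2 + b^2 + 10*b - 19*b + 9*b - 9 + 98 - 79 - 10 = -2*a*b^2 + 2*a*b + 180*a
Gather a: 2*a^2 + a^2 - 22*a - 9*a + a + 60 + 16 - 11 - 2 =3*a^2 - 30*a + 63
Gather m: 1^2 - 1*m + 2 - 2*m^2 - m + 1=-2*m^2 - 2*m + 4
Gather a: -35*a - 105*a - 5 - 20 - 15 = -140*a - 40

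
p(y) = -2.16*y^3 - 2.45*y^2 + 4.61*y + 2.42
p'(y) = -6.48*y^2 - 4.9*y + 4.61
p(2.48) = -34.16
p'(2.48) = -47.40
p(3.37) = -92.54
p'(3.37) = -85.50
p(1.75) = -8.59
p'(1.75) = -23.81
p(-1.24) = -2.95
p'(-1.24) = 0.72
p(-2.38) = 6.69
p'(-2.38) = -20.43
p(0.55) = 3.86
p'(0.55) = -0.05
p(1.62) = -5.72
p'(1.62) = -20.33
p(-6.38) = 434.22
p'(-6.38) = -227.89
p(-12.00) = 3326.78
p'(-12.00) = -869.71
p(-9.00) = 1337.12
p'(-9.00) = -476.17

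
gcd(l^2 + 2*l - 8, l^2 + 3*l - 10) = l - 2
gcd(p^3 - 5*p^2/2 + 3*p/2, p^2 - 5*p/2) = p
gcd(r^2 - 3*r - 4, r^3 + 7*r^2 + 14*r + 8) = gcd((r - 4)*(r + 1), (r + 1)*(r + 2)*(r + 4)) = r + 1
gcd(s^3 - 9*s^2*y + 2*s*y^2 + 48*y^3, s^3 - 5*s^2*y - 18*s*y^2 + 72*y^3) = -s + 3*y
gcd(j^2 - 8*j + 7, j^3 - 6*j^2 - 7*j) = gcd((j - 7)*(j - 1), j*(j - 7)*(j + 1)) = j - 7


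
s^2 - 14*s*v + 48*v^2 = (s - 8*v)*(s - 6*v)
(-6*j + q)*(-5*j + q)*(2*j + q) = 60*j^3 + 8*j^2*q - 9*j*q^2 + q^3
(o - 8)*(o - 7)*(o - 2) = o^3 - 17*o^2 + 86*o - 112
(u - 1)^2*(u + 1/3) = u^3 - 5*u^2/3 + u/3 + 1/3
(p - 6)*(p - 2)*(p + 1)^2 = p^4 - 6*p^3 - 3*p^2 + 16*p + 12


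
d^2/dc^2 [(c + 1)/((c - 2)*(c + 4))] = 2*(c^3 + 3*c^2 + 30*c + 28)/(c^6 + 6*c^5 - 12*c^4 - 88*c^3 + 96*c^2 + 384*c - 512)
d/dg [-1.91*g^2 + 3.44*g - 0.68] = 3.44 - 3.82*g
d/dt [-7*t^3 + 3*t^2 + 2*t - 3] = -21*t^2 + 6*t + 2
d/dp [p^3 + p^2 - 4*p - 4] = 3*p^2 + 2*p - 4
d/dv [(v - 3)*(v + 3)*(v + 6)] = 3*v^2 + 12*v - 9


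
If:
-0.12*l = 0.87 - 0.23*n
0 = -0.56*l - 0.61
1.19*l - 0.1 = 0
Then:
No Solution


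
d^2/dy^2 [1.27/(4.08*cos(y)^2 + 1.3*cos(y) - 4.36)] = (-84.563712*(1 - cos(y)^2)^2 - 20.20824*cos(y)^3 - 134.79526*cos(y)^2 + 33.21812*cos(y) + 134.039864)/(4.08*cos(y)^2 + 1.3*cos(y) - 4.36)^3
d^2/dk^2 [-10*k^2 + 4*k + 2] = -20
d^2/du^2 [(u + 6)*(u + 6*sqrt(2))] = 2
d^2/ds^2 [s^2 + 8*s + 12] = 2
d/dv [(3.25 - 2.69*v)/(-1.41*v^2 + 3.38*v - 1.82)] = (-3.7929*v^2 + 9.165*v - 6.0892)/(1.9881*v^4 - 9.5316*v^3 + 16.5568*v^2 - 12.3032*v + 3.3124)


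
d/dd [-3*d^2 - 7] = -6*d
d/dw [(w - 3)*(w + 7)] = 2*w + 4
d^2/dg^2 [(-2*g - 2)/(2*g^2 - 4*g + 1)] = 8*(-8*(g - 1)^2*(g + 1) + (3*g - 1)*(2*g^2 - 4*g + 1))/(2*g^2 - 4*g + 1)^3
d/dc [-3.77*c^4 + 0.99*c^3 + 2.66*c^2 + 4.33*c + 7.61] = -15.08*c^3 + 2.97*c^2 + 5.32*c + 4.33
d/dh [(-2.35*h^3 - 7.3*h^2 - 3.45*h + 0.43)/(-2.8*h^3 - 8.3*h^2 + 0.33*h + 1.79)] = (3.5527136788005e-15*h^5 - 0.934999999999974*h^4 - 20.871*h^3 - 40.0515*h^2 - 18.996*h - 6.3174)/(7.84*h^6 + 46.48*h^5 + 67.042*h^4 - 15.502*h^3 - 29.6051*h^2 + 1.1814*h + 3.2041)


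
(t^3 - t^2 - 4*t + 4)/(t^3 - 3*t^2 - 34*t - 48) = (t^2 - 3*t + 2)/(t^2 - 5*t - 24)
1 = 1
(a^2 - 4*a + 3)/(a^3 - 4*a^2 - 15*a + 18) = (a - 3)/(a^2 - 3*a - 18)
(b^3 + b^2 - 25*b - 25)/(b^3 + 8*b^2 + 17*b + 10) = (b - 5)/(b + 2)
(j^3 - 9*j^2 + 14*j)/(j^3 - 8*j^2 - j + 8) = j*(j^2 - 9*j + 14)/(j^3 - 8*j^2 - j + 8)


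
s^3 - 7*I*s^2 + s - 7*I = (s - 7*I)*(s - I)*(s + I)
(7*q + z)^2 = 49*q^2 + 14*q*z + z^2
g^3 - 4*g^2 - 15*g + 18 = (g - 6)*(g - 1)*(g + 3)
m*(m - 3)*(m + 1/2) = m^3 - 5*m^2/2 - 3*m/2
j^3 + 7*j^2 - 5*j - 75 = (j - 3)*(j + 5)^2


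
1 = 1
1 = 1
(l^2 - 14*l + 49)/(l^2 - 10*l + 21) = (l - 7)/(l - 3)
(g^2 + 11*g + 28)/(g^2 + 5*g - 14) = (g + 4)/(g - 2)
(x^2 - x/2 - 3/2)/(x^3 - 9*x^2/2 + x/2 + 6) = 1/(x - 4)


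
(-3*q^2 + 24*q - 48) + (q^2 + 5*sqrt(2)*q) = -2*q^2 + 5*sqrt(2)*q + 24*q - 48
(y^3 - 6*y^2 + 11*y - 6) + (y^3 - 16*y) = 2*y^3 - 6*y^2 - 5*y - 6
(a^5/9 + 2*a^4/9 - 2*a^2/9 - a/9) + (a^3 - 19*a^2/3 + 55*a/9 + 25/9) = a^5/9 + 2*a^4/9 + a^3 - 59*a^2/9 + 6*a + 25/9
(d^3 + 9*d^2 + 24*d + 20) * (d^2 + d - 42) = d^5 + 10*d^4 - 9*d^3 - 334*d^2 - 988*d - 840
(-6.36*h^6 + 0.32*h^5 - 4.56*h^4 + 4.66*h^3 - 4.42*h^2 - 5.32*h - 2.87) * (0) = 0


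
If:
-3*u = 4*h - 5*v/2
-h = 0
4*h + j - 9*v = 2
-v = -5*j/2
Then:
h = 0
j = -4/43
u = -25/129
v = -10/43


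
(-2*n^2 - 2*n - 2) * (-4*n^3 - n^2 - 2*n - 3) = 8*n^5 + 10*n^4 + 14*n^3 + 12*n^2 + 10*n + 6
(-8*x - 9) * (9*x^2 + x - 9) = -72*x^3 - 89*x^2 + 63*x + 81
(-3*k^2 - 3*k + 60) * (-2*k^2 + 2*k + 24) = 6*k^4 - 198*k^2 + 48*k + 1440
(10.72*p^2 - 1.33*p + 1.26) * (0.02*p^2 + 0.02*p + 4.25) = 0.2144*p^4 + 0.1878*p^3 + 45.5586*p^2 - 5.6273*p + 5.355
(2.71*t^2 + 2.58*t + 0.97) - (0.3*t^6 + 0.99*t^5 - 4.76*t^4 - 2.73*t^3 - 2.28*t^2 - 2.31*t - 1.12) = -0.3*t^6 - 0.99*t^5 + 4.76*t^4 + 2.73*t^3 + 4.99*t^2 + 4.89*t + 2.09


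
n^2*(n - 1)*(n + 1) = n^4 - n^2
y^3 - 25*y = y*(y - 5)*(y + 5)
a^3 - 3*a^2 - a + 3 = (a - 3)*(a - 1)*(a + 1)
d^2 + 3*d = d*(d + 3)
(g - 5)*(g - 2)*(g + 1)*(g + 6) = g^4 - 33*g^2 + 28*g + 60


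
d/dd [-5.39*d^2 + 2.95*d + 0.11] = 2.95 - 10.78*d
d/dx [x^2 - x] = 2*x - 1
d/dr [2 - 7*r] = -7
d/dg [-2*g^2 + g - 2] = 1 - 4*g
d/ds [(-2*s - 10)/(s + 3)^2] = 2*(s + 7)/(s + 3)^3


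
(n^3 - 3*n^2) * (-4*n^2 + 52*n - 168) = -4*n^5 + 64*n^4 - 324*n^3 + 504*n^2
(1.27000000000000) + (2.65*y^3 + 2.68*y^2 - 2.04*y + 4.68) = 2.65*y^3 + 2.68*y^2 - 2.04*y + 5.95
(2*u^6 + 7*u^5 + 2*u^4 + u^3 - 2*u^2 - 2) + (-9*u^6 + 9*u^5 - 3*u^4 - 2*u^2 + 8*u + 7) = -7*u^6 + 16*u^5 - u^4 + u^3 - 4*u^2 + 8*u + 5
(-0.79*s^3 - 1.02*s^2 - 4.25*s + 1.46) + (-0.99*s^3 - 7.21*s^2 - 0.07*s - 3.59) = -1.78*s^3 - 8.23*s^2 - 4.32*s - 2.13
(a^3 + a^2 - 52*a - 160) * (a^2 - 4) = a^5 + a^4 - 56*a^3 - 164*a^2 + 208*a + 640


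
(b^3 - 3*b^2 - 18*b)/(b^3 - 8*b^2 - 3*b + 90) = b/(b - 5)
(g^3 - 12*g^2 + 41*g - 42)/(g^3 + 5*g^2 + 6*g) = (g^3 - 12*g^2 + 41*g - 42)/(g*(g^2 + 5*g + 6))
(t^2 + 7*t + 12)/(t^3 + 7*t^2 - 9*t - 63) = (t + 4)/(t^2 + 4*t - 21)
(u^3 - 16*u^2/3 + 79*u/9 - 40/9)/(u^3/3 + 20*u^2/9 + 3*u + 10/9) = (9*u^3 - 48*u^2 + 79*u - 40)/(3*u^3 + 20*u^2 + 27*u + 10)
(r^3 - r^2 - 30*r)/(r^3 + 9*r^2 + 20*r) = (r - 6)/(r + 4)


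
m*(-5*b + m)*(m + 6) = -5*b*m^2 - 30*b*m + m^3 + 6*m^2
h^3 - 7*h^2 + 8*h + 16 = (h - 4)^2*(h + 1)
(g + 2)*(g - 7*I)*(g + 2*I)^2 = g^4 + 2*g^3 - 3*I*g^3 + 24*g^2 - 6*I*g^2 + 48*g + 28*I*g + 56*I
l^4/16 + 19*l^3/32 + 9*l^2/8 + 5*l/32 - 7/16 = (l/4 + 1/4)*(l/4 + 1/2)*(l - 1/2)*(l + 7)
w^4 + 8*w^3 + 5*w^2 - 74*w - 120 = (w - 3)*(w + 2)*(w + 4)*(w + 5)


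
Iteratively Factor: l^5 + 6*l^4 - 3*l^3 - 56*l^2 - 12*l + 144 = (l + 4)*(l^4 + 2*l^3 - 11*l^2 - 12*l + 36) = (l + 3)*(l + 4)*(l^3 - l^2 - 8*l + 12) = (l - 2)*(l + 3)*(l + 4)*(l^2 + l - 6) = (l - 2)*(l + 3)^2*(l + 4)*(l - 2)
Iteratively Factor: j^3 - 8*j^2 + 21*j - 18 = (j - 3)*(j^2 - 5*j + 6) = (j - 3)*(j - 2)*(j - 3)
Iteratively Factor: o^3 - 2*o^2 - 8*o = (o)*(o^2 - 2*o - 8) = o*(o + 2)*(o - 4)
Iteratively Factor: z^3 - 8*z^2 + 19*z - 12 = (z - 3)*(z^2 - 5*z + 4) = (z - 4)*(z - 3)*(z - 1)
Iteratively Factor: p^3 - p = (p + 1)*(p^2 - p) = p*(p + 1)*(p - 1)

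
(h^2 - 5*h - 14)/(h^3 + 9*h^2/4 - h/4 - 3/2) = 4*(h - 7)/(4*h^2 + h - 3)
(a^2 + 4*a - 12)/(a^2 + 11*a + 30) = (a - 2)/(a + 5)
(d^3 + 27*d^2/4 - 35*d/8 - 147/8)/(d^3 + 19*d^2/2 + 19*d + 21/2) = (d - 7/4)/(d + 1)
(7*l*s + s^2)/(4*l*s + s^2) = (7*l + s)/(4*l + s)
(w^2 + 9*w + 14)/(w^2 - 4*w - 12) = (w + 7)/(w - 6)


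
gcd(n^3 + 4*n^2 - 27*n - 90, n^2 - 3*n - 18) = n + 3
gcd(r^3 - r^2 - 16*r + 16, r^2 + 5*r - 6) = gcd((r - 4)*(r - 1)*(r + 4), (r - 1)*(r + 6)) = r - 1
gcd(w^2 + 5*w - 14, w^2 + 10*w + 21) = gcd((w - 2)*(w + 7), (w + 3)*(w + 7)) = w + 7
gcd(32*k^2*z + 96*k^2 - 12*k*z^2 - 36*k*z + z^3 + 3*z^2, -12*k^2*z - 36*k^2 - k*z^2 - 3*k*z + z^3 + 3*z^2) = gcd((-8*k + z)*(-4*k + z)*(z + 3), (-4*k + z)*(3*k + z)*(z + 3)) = -4*k*z - 12*k + z^2 + 3*z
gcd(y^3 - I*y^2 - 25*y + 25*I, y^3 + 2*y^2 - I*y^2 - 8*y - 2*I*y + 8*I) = y - I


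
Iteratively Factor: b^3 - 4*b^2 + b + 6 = (b - 2)*(b^2 - 2*b - 3) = (b - 3)*(b - 2)*(b + 1)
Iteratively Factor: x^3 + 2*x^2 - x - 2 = (x - 1)*(x^2 + 3*x + 2) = (x - 1)*(x + 1)*(x + 2)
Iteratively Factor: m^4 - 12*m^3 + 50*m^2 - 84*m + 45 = (m - 5)*(m^3 - 7*m^2 + 15*m - 9) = (m - 5)*(m - 1)*(m^2 - 6*m + 9) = (m - 5)*(m - 3)*(m - 1)*(m - 3)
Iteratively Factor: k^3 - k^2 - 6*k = (k - 3)*(k^2 + 2*k) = k*(k - 3)*(k + 2)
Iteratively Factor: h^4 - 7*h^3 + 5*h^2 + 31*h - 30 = (h - 5)*(h^3 - 2*h^2 - 5*h + 6) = (h - 5)*(h + 2)*(h^2 - 4*h + 3) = (h - 5)*(h - 3)*(h + 2)*(h - 1)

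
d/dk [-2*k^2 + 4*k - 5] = 4 - 4*k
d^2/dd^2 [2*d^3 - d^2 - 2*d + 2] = 12*d - 2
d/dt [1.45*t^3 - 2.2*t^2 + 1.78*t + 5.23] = 4.35*t^2 - 4.4*t + 1.78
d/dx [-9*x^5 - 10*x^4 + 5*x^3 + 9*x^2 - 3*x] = -45*x^4 - 40*x^3 + 15*x^2 + 18*x - 3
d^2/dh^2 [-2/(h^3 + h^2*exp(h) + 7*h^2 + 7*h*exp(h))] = 2*(h*(h^2 + h*exp(h) + 7*h + 7*exp(h))*(h^2*exp(h) + 11*h*exp(h) + 6*h + 16*exp(h) + 14) - 2*(h^2*exp(h) + 3*h^2 + 9*h*exp(h) + 14*h + 7*exp(h))^2)/(h^3*(h^2 + h*exp(h) + 7*h + 7*exp(h))^3)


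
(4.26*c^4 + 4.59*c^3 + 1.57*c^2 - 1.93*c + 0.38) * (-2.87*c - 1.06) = -12.2262*c^5 - 17.6889*c^4 - 9.3713*c^3 + 3.8749*c^2 + 0.9552*c - 0.4028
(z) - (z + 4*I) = -4*I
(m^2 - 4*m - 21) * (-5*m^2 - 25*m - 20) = -5*m^4 - 5*m^3 + 185*m^2 + 605*m + 420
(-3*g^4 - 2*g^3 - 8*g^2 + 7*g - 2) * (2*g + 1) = -6*g^5 - 7*g^4 - 18*g^3 + 6*g^2 + 3*g - 2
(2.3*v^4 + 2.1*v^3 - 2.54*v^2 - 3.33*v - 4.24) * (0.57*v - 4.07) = 1.311*v^5 - 8.164*v^4 - 9.9948*v^3 + 8.4397*v^2 + 11.1363*v + 17.2568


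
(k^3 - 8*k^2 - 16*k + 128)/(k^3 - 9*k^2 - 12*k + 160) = (k - 4)/(k - 5)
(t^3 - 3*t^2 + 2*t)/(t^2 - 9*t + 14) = t*(t - 1)/(t - 7)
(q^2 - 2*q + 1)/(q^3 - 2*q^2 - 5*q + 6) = (q - 1)/(q^2 - q - 6)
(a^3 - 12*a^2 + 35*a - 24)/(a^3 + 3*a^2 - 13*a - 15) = (a^2 - 9*a + 8)/(a^2 + 6*a + 5)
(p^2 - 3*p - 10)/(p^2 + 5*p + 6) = (p - 5)/(p + 3)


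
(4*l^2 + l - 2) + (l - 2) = 4*l^2 + 2*l - 4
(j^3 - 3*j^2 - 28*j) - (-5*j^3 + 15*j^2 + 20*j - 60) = 6*j^3 - 18*j^2 - 48*j + 60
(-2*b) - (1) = -2*b - 1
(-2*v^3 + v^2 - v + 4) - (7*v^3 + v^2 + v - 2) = -9*v^3 - 2*v + 6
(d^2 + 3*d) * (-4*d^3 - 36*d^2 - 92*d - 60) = -4*d^5 - 48*d^4 - 200*d^3 - 336*d^2 - 180*d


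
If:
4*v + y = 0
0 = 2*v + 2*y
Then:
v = 0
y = 0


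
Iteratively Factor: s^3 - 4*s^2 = (s)*(s^2 - 4*s) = s*(s - 4)*(s)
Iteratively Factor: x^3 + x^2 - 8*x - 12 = (x + 2)*(x^2 - x - 6) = (x + 2)^2*(x - 3)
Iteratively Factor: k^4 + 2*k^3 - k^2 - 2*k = (k + 2)*(k^3 - k) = (k + 1)*(k + 2)*(k^2 - k) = k*(k + 1)*(k + 2)*(k - 1)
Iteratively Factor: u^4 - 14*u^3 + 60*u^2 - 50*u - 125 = (u - 5)*(u^3 - 9*u^2 + 15*u + 25) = (u - 5)^2*(u^2 - 4*u - 5) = (u - 5)^3*(u + 1)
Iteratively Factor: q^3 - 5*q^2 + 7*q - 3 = (q - 3)*(q^2 - 2*q + 1) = (q - 3)*(q - 1)*(q - 1)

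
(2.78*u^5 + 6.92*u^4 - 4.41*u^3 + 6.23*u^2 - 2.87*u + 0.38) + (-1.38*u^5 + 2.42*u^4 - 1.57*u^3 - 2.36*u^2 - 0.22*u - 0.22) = 1.4*u^5 + 9.34*u^4 - 5.98*u^3 + 3.87*u^2 - 3.09*u + 0.16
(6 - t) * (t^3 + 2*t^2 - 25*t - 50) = -t^4 + 4*t^3 + 37*t^2 - 100*t - 300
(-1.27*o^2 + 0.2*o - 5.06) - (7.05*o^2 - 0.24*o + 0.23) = -8.32*o^2 + 0.44*o - 5.29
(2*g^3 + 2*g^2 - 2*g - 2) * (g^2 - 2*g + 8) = 2*g^5 - 2*g^4 + 10*g^3 + 18*g^2 - 12*g - 16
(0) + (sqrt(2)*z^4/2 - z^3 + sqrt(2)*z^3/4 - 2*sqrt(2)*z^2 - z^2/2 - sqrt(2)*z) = sqrt(2)*z^4/2 - z^3 + sqrt(2)*z^3/4 - 2*sqrt(2)*z^2 - z^2/2 - sqrt(2)*z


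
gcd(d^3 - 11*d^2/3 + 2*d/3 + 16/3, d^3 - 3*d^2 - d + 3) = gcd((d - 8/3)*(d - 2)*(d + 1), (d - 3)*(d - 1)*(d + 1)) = d + 1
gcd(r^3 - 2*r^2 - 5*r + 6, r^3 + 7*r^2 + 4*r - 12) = r^2 + r - 2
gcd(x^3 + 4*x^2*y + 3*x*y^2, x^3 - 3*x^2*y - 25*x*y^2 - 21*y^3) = x^2 + 4*x*y + 3*y^2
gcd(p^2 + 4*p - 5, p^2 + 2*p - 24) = 1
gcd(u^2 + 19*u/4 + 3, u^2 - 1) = 1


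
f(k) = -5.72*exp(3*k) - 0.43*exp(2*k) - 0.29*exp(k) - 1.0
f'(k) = -17.16*exp(3*k) - 0.86*exp(2*k) - 0.29*exp(k) = (-17.16*exp(2*k) - 0.86*exp(k) - 0.29)*exp(k)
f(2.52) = -11052.54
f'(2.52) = -33081.00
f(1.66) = -846.53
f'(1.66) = -2521.65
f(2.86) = -30591.06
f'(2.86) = -91628.93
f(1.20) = -216.04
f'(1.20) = -638.47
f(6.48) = -1585370899.01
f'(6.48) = -4755929537.46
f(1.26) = -257.99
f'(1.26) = -763.59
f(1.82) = -1363.93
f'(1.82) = -4068.82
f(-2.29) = -1.04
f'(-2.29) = -0.06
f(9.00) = -3043344172379.91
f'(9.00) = -9130004278650.22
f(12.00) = -24660255839868600.00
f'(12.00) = -73980756129189000.00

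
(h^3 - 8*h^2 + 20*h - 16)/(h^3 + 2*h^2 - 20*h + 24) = (h - 4)/(h + 6)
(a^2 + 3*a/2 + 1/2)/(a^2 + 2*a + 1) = (a + 1/2)/(a + 1)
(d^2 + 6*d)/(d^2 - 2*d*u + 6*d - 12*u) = d/(d - 2*u)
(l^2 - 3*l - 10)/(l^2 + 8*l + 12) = (l - 5)/(l + 6)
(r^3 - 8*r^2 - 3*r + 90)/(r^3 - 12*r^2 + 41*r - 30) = (r + 3)/(r - 1)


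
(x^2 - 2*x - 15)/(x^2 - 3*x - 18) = (x - 5)/(x - 6)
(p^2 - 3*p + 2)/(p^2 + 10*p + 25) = (p^2 - 3*p + 2)/(p^2 + 10*p + 25)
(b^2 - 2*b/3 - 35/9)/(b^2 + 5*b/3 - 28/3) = (b + 5/3)/(b + 4)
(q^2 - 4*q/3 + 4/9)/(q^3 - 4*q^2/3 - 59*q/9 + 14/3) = (3*q - 2)/(3*q^2 - 2*q - 21)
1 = 1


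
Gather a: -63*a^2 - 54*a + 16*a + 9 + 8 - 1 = -63*a^2 - 38*a + 16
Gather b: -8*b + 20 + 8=28 - 8*b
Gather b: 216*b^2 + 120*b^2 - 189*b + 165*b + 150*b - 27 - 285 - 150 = 336*b^2 + 126*b - 462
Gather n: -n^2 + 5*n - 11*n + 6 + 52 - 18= -n^2 - 6*n + 40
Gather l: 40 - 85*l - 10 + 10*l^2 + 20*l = 10*l^2 - 65*l + 30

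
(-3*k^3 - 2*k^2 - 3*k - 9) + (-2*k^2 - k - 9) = -3*k^3 - 4*k^2 - 4*k - 18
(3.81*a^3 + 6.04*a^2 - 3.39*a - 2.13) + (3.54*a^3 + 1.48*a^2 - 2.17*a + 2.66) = 7.35*a^3 + 7.52*a^2 - 5.56*a + 0.53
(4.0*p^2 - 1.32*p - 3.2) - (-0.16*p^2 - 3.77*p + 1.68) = 4.16*p^2 + 2.45*p - 4.88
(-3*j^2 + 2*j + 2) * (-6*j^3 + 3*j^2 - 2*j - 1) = 18*j^5 - 21*j^4 + 5*j^2 - 6*j - 2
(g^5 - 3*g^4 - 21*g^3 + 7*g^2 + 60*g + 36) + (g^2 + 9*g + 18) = g^5 - 3*g^4 - 21*g^3 + 8*g^2 + 69*g + 54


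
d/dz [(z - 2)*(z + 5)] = 2*z + 3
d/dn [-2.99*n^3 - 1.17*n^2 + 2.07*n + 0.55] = -8.97*n^2 - 2.34*n + 2.07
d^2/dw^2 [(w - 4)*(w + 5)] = 2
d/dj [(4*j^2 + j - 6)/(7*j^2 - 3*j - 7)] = (-19*j^2 + 28*j - 25)/(49*j^4 - 42*j^3 - 89*j^2 + 42*j + 49)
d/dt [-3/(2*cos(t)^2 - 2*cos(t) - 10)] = 3*(1 - 2*cos(t))*sin(t)/(2*(sin(t)^2 + cos(t) + 4)^2)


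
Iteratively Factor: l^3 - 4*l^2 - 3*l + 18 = (l - 3)*(l^2 - l - 6) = (l - 3)^2*(l + 2)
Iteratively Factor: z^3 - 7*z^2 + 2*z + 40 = (z - 4)*(z^2 - 3*z - 10) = (z - 5)*(z - 4)*(z + 2)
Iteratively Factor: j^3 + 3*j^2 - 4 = (j + 2)*(j^2 + j - 2) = (j + 2)^2*(j - 1)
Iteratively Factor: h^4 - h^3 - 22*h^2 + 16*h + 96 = (h - 4)*(h^3 + 3*h^2 - 10*h - 24) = (h - 4)*(h + 2)*(h^2 + h - 12) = (h - 4)*(h + 2)*(h + 4)*(h - 3)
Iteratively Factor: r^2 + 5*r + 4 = (r + 4)*(r + 1)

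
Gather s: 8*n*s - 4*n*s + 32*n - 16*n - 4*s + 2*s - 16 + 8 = 16*n + s*(4*n - 2) - 8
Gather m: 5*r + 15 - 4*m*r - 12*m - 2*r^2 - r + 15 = m*(-4*r - 12) - 2*r^2 + 4*r + 30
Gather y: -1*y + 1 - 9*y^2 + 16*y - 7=-9*y^2 + 15*y - 6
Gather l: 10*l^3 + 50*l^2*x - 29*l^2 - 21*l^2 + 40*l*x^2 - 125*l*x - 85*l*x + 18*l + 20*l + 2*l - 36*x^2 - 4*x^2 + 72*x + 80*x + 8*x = 10*l^3 + l^2*(50*x - 50) + l*(40*x^2 - 210*x + 40) - 40*x^2 + 160*x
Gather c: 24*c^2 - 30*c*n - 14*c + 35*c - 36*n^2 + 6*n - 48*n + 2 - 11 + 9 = 24*c^2 + c*(21 - 30*n) - 36*n^2 - 42*n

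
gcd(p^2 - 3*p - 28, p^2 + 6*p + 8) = p + 4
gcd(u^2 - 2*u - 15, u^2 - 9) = u + 3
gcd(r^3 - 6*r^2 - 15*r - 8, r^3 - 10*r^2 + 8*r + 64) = r - 8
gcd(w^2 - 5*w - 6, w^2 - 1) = w + 1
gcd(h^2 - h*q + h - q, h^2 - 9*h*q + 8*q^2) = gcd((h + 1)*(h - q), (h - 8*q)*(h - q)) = -h + q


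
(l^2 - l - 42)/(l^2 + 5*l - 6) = (l - 7)/(l - 1)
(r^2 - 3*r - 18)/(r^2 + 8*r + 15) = (r - 6)/(r + 5)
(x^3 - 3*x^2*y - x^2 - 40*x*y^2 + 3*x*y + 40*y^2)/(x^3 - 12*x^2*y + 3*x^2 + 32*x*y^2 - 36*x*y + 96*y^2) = (x^2 + 5*x*y - x - 5*y)/(x^2 - 4*x*y + 3*x - 12*y)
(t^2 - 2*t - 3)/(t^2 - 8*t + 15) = (t + 1)/(t - 5)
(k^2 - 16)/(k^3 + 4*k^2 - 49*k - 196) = (k - 4)/(k^2 - 49)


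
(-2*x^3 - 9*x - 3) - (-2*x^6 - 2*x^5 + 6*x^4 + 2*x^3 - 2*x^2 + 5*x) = 2*x^6 + 2*x^5 - 6*x^4 - 4*x^3 + 2*x^2 - 14*x - 3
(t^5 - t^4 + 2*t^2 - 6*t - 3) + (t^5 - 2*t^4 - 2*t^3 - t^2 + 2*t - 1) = 2*t^5 - 3*t^4 - 2*t^3 + t^2 - 4*t - 4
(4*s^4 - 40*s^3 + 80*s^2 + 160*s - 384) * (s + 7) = 4*s^5 - 12*s^4 - 200*s^3 + 720*s^2 + 736*s - 2688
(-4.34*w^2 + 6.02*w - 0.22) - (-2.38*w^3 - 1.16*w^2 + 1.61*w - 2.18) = 2.38*w^3 - 3.18*w^2 + 4.41*w + 1.96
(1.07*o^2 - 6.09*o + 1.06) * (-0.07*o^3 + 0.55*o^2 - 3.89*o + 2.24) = -0.0749*o^5 + 1.0148*o^4 - 7.586*o^3 + 26.6699*o^2 - 17.765*o + 2.3744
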